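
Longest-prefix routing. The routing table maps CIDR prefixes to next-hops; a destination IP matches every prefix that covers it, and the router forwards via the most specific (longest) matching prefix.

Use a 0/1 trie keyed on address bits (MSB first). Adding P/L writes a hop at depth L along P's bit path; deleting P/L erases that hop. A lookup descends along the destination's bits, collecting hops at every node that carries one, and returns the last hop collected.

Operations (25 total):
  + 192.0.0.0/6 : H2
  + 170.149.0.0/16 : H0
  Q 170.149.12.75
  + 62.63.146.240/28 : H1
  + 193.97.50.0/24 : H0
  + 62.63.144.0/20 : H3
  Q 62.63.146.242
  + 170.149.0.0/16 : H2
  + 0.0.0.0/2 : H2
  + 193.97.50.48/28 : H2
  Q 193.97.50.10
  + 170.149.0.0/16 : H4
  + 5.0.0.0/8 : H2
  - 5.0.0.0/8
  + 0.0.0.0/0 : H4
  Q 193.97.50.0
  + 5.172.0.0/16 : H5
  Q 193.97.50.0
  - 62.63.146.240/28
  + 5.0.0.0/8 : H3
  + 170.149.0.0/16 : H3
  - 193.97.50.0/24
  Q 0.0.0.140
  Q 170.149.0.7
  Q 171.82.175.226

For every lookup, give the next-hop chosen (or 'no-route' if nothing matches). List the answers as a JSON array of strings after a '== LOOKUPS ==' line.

Trace:
  + 192.0.0.0/6 (H2) depth=6
  + 170.149.0.0/16 (H0) depth=16
  Q 170.149.12.75: descend 1010101010010101 ; hops seen [H0] ; pick H0
  + 62.63.146.240/28 (H1) depth=28
  + 193.97.50.0/24 (H0) depth=24
  + 62.63.144.0/20 (H3) depth=20
  Q 62.63.146.242: descend 0011111000111111100100101111 ; hops seen [H3,H1] ; pick H1
  + 170.149.0.0/16 (H2) depth=16
  + 0.0.0.0/2 (H2) depth=2
  + 193.97.50.48/28 (H2) depth=28
  Q 193.97.50.10: descend 11000001011000010011001000 ; hops seen [H2,H0] ; pick H0
  + 170.149.0.0/16 (H4) depth=16
  + 5.0.0.0/8 (H2) depth=8
  del 5.0.0.0/8 (clear depth 8)
  + 0.0.0.0/0 (H4) depth=0
  Q 193.97.50.0: descend 11000001011000010011001000 ; hops seen [H4,H2,H0] ; pick H0
  + 5.172.0.0/16 (H5) depth=16
  Q 193.97.50.0: descend 11000001011000010011001000 ; hops seen [H4,H2,H0] ; pick H0
  del 62.63.146.240/28 (clear depth 28)
  + 5.0.0.0/8 (H3) depth=8
  + 170.149.0.0/16 (H3) depth=16
  del 193.97.50.0/24 (clear depth 24)
  Q 0.0.0.140: descend 00000 ; hops seen [H4,H2] ; pick H2
  Q 170.149.0.7: descend 1010101010010101 ; hops seen [H4,H3] ; pick H3
  Q 171.82.175.226: descend 1010101 ; hops seen [H4] ; pick H4

== LOOKUPS ==
["H0","H1","H0","H0","H0","H2","H3","H4"]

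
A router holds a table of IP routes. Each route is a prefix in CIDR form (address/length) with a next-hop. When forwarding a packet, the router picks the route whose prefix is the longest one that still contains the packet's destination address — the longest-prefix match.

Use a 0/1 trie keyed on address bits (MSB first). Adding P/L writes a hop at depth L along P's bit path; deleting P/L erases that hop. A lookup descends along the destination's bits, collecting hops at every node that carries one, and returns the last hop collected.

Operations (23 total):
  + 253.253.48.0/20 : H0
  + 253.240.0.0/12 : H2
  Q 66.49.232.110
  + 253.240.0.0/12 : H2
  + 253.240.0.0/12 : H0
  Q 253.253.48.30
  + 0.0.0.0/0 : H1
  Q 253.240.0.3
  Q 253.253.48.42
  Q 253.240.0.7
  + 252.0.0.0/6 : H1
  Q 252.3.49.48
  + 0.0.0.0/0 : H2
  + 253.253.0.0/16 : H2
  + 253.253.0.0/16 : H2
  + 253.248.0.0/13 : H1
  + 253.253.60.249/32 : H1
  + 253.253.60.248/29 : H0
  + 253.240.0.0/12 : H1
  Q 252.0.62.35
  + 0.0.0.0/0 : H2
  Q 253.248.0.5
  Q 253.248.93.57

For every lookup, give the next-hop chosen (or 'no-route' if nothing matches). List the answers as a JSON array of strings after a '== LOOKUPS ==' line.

Process each operation:
  add 253.253.48.0/20 -> H0 at depth 20
  add 253.240.0.0/12 -> H2 at depth 12
  Q 66.49.232.110: descend ε ; hops seen [∅] ; pick no-route
  add 253.240.0.0/12 -> H2 at depth 12
  add 253.240.0.0/12 -> H0 at depth 12
  Q 253.253.48.30: descend 11111101111111010011 ; hops seen [H0,H0] ; pick H0
  add 0.0.0.0/0 -> H1 at depth 0
  Q 253.240.0.3: descend 111111011111 ; hops seen [H1,H0] ; pick H0
  Q 253.253.48.42: descend 11111101111111010011 ; hops seen [H1,H0,H0] ; pick H0
  Q 253.240.0.7: descend 111111011111 ; hops seen [H1,H0] ; pick H0
  add 252.0.0.0/6 -> H1 at depth 6
  Q 252.3.49.48: descend 1111110 ; hops seen [H1,H1] ; pick H1
  add 0.0.0.0/0 -> H2 at depth 0
  add 253.253.0.0/16 -> H2 at depth 16
  add 253.253.0.0/16 -> H2 at depth 16
  add 253.248.0.0/13 -> H1 at depth 13
  add 253.253.60.249/32 -> H1 at depth 32
  add 253.253.60.248/29 -> H0 at depth 29
  add 253.240.0.0/12 -> H1 at depth 12
  Q 252.0.62.35: descend 1111110 ; hops seen [H2,H1] ; pick H1
  add 0.0.0.0/0 -> H2 at depth 0
  Q 253.248.0.5: descend 1111110111111 ; hops seen [H2,H1,H1,H1] ; pick H1
  Q 253.248.93.57: descend 1111110111111 ; hops seen [H2,H1,H1,H1] ; pick H1

== LOOKUPS ==
["no-route","H0","H0","H0","H0","H1","H1","H1","H1"]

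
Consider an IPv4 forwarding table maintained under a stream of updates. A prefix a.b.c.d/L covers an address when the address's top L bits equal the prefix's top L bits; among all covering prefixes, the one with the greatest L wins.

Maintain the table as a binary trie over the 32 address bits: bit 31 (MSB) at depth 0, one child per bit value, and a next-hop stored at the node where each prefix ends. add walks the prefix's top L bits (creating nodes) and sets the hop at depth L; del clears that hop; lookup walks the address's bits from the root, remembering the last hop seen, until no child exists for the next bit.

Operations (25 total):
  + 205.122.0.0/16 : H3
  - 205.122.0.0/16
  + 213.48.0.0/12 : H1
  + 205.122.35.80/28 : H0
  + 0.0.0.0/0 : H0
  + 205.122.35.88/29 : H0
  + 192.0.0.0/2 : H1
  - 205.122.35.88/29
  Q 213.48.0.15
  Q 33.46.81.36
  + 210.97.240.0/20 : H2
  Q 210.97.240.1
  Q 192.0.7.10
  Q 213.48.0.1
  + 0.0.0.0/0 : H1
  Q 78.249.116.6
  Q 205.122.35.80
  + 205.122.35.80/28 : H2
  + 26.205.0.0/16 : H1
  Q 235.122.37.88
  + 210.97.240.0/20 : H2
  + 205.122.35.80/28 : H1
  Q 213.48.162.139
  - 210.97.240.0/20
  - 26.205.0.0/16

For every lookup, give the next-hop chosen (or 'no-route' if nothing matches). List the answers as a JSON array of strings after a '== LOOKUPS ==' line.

Apply in order:
  add 205.122.0.0/16 -> H3 at depth 16
  del 205.122.0.0/16 (clear depth 16)
  add 213.48.0.0/12 -> H1 at depth 12
  add 205.122.35.80/28 -> H0 at depth 28
  add 0.0.0.0/0 -> H0 at depth 0
  add 205.122.35.88/29 -> H0 at depth 29
  add 192.0.0.0/2 -> H1 at depth 2
  del 205.122.35.88/29 (clear depth 29)
  ? 213.48.0.15  path d0:H0→d1:-→d2:H1→d3:-→d4:-→d5:-→d6:-→d7:-→d8:-→d9:-→d10:-→d11:-→d12:H1  best=H1
  ? 33.46.81.36  path d0:H0  best=H0
  add 210.97.240.0/20 -> H2 at depth 20
  ? 210.97.240.1  path d0:H0→d1:-→d2:H1→d3:-→d4:-→d5:-→d6:-→d7:-→d8:-→d9:-→d10:-→d11:-→d12:-→d13:-→d14:-→d15:-→d16:-→d17:-→d18:-→d19:-→d20:H2  best=H2
  ? 192.0.7.10  path d0:H0→d1:-→d2:H1→d3:-→d4:-  best=H1
  ? 213.48.0.1  path d0:H0→d1:-→d2:H1→d3:-→d4:-→d5:-→d6:-→d7:-→d8:-→d9:-→d10:-→d11:-→d12:H1  best=H1
  add 0.0.0.0/0 -> H1 at depth 0
  ? 78.249.116.6  path d0:H1  best=H1
  ? 205.122.35.80  path d0:H1→d1:-→d2:H1→d3:-→d4:-→d5:-→d6:-→d7:-→d8:-→d9:-→d10:-→d11:-→d12:-→d13:-→d14:-→d15:-→d16:-→d17:-→d18:-→d19:-→d20:-→d21:-→d22:-→d23:-→d24:-→d25:-→d26:-→d27:-→d28:H0  best=H0
  add 205.122.35.80/28 -> H2 at depth 28
  add 26.205.0.0/16 -> H1 at depth 16
  ? 235.122.37.88  path d0:H1→d1:-→d2:H1  best=H1
  add 210.97.240.0/20 -> H2 at depth 20
  add 205.122.35.80/28 -> H1 at depth 28
  ? 213.48.162.139  path d0:H1→d1:-→d2:H1→d3:-→d4:-→d5:-→d6:-→d7:-→d8:-→d9:-→d10:-→d11:-→d12:H1  best=H1
  del 210.97.240.0/20 (clear depth 20)
  del 26.205.0.0/16 (clear depth 16)

== LOOKUPS ==
["H1","H0","H2","H1","H1","H1","H0","H1","H1"]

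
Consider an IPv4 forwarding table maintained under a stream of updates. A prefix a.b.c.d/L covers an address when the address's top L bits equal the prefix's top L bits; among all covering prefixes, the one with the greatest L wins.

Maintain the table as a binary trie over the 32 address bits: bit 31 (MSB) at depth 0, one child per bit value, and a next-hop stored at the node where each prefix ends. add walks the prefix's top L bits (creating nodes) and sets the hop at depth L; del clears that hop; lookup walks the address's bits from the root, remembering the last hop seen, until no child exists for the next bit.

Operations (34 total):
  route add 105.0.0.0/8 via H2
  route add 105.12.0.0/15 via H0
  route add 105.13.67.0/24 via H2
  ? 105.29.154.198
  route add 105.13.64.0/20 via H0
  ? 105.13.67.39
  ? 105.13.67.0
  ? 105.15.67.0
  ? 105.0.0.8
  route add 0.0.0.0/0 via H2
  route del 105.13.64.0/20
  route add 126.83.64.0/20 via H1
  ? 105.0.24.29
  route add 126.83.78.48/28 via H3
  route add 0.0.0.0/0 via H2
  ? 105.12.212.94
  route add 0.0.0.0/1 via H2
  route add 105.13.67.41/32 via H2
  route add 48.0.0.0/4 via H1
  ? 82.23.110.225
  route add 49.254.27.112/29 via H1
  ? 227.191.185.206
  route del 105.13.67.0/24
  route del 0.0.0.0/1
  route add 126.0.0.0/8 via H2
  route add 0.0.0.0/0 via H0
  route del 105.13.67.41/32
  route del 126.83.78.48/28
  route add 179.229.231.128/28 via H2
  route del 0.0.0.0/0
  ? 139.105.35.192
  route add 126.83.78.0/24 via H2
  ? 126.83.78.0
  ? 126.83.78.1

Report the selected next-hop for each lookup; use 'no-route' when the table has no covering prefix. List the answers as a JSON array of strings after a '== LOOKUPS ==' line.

Trace:
  + 105.0.0.0/8 (H2) depth=8
  + 105.12.0.0/15 (H0) depth=15
  + 105.13.67.0/24 (H2) depth=24
  Q 105.29.154.198: descend 01101001000 ; hops seen [H2] ; pick H2
  + 105.13.64.0/20 (H0) depth=20
  Q 105.13.67.39: descend 011010010000110101000011 ; hops seen [H2,H0,H0,H2] ; pick H2
  Q 105.13.67.0: descend 011010010000110101000011 ; hops seen [H2,H0,H0,H2] ; pick H2
  Q 105.15.67.0: descend 01101001000011 ; hops seen [H2] ; pick H2
  Q 105.0.0.8: descend 011010010000 ; hops seen [H2] ; pick H2
  + 0.0.0.0/0 (H2) depth=0
  del 105.13.64.0/20 (clear depth 20)
  + 126.83.64.0/20 (H1) depth=20
  Q 105.0.24.29: descend 011010010000 ; hops seen [H2,H2] ; pick H2
  + 126.83.78.48/28 (H3) depth=28
  + 0.0.0.0/0 (H2) depth=0
  Q 105.12.212.94: descend 011010010000110 ; hops seen [H2,H2,H0] ; pick H0
  + 0.0.0.0/1 (H2) depth=1
  + 105.13.67.41/32 (H2) depth=32
  + 48.0.0.0/4 (H1) depth=4
  Q 82.23.110.225: descend 01 ; hops seen [H2,H2] ; pick H2
  + 49.254.27.112/29 (H1) depth=29
  Q 227.191.185.206: descend ε ; hops seen [H2] ; pick H2
  del 105.13.67.0/24 (clear depth 24)
  del 0.0.0.0/1 (clear depth 1)
  + 126.0.0.0/8 (H2) depth=8
  + 0.0.0.0/0 (H0) depth=0
  del 105.13.67.41/32 (clear depth 32)
  del 126.83.78.48/28 (clear depth 28)
  + 179.229.231.128/28 (H2) depth=28
  del 0.0.0.0/0 (clear depth 0)
  Q 139.105.35.192: descend 10 ; hops seen [∅] ; pick no-route
  + 126.83.78.0/24 (H2) depth=24
  Q 126.83.78.0: descend 01111110010100110100111000 ; hops seen [H2,H1,H2] ; pick H2
  Q 126.83.78.1: descend 01111110010100110100111000 ; hops seen [H2,H1,H2] ; pick H2

== LOOKUPS ==
["H2","H2","H2","H2","H2","H2","H0","H2","H2","no-route","H2","H2"]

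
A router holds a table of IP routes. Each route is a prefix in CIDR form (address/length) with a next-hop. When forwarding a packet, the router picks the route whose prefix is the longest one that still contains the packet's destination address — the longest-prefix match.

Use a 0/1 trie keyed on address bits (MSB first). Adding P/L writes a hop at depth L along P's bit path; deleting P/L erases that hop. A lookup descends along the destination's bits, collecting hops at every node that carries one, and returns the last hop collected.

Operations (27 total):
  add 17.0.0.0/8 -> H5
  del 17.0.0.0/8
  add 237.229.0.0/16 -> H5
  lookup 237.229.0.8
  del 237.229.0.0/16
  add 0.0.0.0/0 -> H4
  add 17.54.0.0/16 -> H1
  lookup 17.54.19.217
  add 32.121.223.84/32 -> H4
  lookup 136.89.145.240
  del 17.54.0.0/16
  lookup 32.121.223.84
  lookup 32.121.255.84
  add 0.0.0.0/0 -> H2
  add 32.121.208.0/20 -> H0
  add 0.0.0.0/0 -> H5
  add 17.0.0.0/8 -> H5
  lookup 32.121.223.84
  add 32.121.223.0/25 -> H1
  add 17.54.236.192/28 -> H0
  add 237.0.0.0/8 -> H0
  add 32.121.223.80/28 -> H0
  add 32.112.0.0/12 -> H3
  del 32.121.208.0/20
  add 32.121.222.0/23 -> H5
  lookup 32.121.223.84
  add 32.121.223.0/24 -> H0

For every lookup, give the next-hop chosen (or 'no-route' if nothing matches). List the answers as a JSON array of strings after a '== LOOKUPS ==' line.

Process each operation:
  + 17.0.0.0/8 (H5) depth=8
  - 17.0.0.0/8 clear@8
  + 237.229.0.0/16 (H5) depth=16
  lookup 237.229.0.8: bits 1110110111100101 walk d0:-→d1:-→d2:-→d3:-→d4:-→d5:-→d6:-→d7:-→d8:-→d9:-→d10:-→d11:-→d12:-→d13:-→d14:-→d15:-→d16:H5 -> H5
  - 237.229.0.0/16 clear@16
  + 0.0.0.0/0 (H4) depth=0
  + 17.54.0.0/16 (H1) depth=16
  lookup 17.54.19.217: bits 0001000100110110 walk d0:H4→d1:-→d2:-→d3:-→d4:-→d5:-→d6:-→d7:-→d8:-→d9:-→d10:-→d11:-→d12:-→d13:-→d14:-→d15:-→d16:H1 -> H1
  + 32.121.223.84/32 (H4) depth=32
  lookup 136.89.145.240: bits 1 walk d0:H4→d1:- -> H4
  - 17.54.0.0/16 clear@16
  lookup 32.121.223.84: bits 00100000011110011101111101010100 walk d0:H4→d1:-→d2:-→d3:-→d4:-→d5:-→d6:-→d7:-→d8:-→d9:-→d10:-→d11:-→d12:-→d13:-→d14:-→d15:-→d16:-→d17:-→d18:-→d19:-→d20:-→d21:-→d22:-→d23:-→d24:-→d25:-→d26:-→d27:-→d28:-→d29:-→d30:-→d31:-→d32:H4 -> H4
  lookup 32.121.255.84: bits 001000000111100111 walk d0:H4→d1:-→d2:-→d3:-→d4:-→d5:-→d6:-→d7:-→d8:-→d9:-→d10:-→d11:-→d12:-→d13:-→d14:-→d15:-→d16:-→d17:-→d18:- -> H4
  + 0.0.0.0/0 (H2) depth=0
  + 32.121.208.0/20 (H0) depth=20
  + 0.0.0.0/0 (H5) depth=0
  + 17.0.0.0/8 (H5) depth=8
  lookup 32.121.223.84: bits 00100000011110011101111101010100 walk d0:H5→d1:-→d2:-→d3:-→d4:-→d5:-→d6:-→d7:-→d8:-→d9:-→d10:-→d11:-→d12:-→d13:-→d14:-→d15:-→d16:-→d17:-→d18:-→d19:-→d20:H0→d21:-→d22:-→d23:-→d24:-→d25:-→d26:-→d27:-→d28:-→d29:-→d30:-→d31:-→d32:H4 -> H4
  + 32.121.223.0/25 (H1) depth=25
  + 17.54.236.192/28 (H0) depth=28
  + 237.0.0.0/8 (H0) depth=8
  + 32.121.223.80/28 (H0) depth=28
  + 32.112.0.0/12 (H3) depth=12
  - 32.121.208.0/20 clear@20
  + 32.121.222.0/23 (H5) depth=23
  lookup 32.121.223.84: bits 00100000011110011101111101010100 walk d0:H5→d1:-→d2:-→d3:-→d4:-→d5:-→d6:-→d7:-→d8:-→d9:-→d10:-→d11:-→d12:H3→d13:-→d14:-→d15:-→d16:-→d17:-→d18:-→d19:-→d20:-→d21:-→d22:-→d23:H5→d24:-→d25:H1→d26:-→d27:-→d28:H0→d29:-→d30:-→d31:-→d32:H4 -> H4
  + 32.121.223.0/24 (H0) depth=24

== LOOKUPS ==
["H5","H1","H4","H4","H4","H4","H4"]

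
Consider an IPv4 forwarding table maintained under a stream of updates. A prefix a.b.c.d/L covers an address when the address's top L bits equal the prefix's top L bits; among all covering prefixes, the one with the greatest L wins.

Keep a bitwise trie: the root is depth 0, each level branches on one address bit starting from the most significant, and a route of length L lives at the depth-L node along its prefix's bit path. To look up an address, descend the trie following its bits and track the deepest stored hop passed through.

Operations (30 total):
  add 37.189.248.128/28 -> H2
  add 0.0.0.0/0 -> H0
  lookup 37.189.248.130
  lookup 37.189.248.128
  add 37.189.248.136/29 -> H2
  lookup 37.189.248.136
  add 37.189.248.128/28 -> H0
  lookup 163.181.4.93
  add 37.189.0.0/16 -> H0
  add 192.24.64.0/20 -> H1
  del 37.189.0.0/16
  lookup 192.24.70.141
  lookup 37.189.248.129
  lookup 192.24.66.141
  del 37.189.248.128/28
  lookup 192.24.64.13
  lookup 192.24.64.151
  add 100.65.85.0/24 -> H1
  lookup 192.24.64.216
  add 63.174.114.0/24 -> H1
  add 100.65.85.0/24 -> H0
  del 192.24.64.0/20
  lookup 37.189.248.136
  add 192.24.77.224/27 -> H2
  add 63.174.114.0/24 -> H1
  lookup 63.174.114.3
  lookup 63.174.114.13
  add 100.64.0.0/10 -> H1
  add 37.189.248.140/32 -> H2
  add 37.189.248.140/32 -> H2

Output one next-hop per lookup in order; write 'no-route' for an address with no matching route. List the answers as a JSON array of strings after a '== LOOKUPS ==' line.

Trace:
  + 37.189.248.128/28 (H2) depth=28
  + 0.0.0.0/0 (H0) depth=0
  Q 37.189.248.130: descend 0010010110111101111110001000 ; hops seen [H0,H2] ; pick H2
  Q 37.189.248.128: descend 0010010110111101111110001000 ; hops seen [H0,H2] ; pick H2
  + 37.189.248.136/29 (H2) depth=29
  Q 37.189.248.136: descend 00100101101111011111100010001 ; hops seen [H0,H2,H2] ; pick H2
  + 37.189.248.128/28 (H0) depth=28
  Q 163.181.4.93: descend ε ; hops seen [H0] ; pick H0
  + 37.189.0.0/16 (H0) depth=16
  + 192.24.64.0/20 (H1) depth=20
  - 37.189.0.0/16 clear@16
  Q 192.24.70.141: descend 11000000000110000100 ; hops seen [H0,H1] ; pick H1
  Q 37.189.248.129: descend 0010010110111101111110001000 ; hops seen [H0,H0] ; pick H0
  Q 192.24.66.141: descend 11000000000110000100 ; hops seen [H0,H1] ; pick H1
  - 37.189.248.128/28 clear@28
  Q 192.24.64.13: descend 11000000000110000100 ; hops seen [H0,H1] ; pick H1
  Q 192.24.64.151: descend 11000000000110000100 ; hops seen [H0,H1] ; pick H1
  + 100.65.85.0/24 (H1) depth=24
  Q 192.24.64.216: descend 11000000000110000100 ; hops seen [H0,H1] ; pick H1
  + 63.174.114.0/24 (H1) depth=24
  + 100.65.85.0/24 (H0) depth=24
  - 192.24.64.0/20 clear@20
  Q 37.189.248.136: descend 00100101101111011111100010001 ; hops seen [H0,H2] ; pick H2
  + 192.24.77.224/27 (H2) depth=27
  + 63.174.114.0/24 (H1) depth=24
  Q 63.174.114.3: descend 001111111010111001110010 ; hops seen [H0,H1] ; pick H1
  Q 63.174.114.13: descend 001111111010111001110010 ; hops seen [H0,H1] ; pick H1
  + 100.64.0.0/10 (H1) depth=10
  + 37.189.248.140/32 (H2) depth=32
  + 37.189.248.140/32 (H2) depth=32

== LOOKUPS ==
["H2","H2","H2","H0","H1","H0","H1","H1","H1","H1","H2","H1","H1"]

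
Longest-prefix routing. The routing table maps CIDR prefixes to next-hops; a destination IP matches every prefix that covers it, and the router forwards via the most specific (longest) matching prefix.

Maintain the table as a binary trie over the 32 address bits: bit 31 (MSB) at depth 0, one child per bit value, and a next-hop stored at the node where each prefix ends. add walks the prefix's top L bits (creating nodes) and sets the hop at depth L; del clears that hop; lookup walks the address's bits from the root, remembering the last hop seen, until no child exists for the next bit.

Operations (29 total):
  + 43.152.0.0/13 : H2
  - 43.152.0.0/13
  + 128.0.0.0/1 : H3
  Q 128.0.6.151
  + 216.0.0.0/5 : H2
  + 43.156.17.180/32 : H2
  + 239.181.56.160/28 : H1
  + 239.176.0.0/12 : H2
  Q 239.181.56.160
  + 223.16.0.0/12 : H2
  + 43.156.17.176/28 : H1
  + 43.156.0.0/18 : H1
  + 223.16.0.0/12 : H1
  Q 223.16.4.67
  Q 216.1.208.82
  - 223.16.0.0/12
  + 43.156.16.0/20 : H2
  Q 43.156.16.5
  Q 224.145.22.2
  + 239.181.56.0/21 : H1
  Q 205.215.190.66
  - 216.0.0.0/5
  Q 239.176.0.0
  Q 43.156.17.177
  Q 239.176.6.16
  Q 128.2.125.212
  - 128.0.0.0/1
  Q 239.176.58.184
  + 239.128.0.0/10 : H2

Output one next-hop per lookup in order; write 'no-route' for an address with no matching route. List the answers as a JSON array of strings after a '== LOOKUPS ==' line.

Process each operation:
  + 43.152.0.0/13 (H2) depth=13
  - 43.152.0.0/13 clear@13
  + 128.0.0.0/1 (H3) depth=1
  lookup 128.0.6.151: bits 1 walk d0:-→d1:H3 -> H3
  + 216.0.0.0/5 (H2) depth=5
  + 43.156.17.180/32 (H2) depth=32
  + 239.181.56.160/28 (H1) depth=28
  + 239.176.0.0/12 (H2) depth=12
  lookup 239.181.56.160: bits 1110111110110101001110001010 walk d0:-→d1:H3→d2:-→d3:-→d4:-→d5:-→d6:-→d7:-→d8:-→d9:-→d10:-→d11:-→d12:H2→d13:-→d14:-→d15:-→d16:-→d17:-→d18:-→d19:-→d20:-→d21:-→d22:-→d23:-→d24:-→d25:-→d26:-→d27:-→d28:H1 -> H1
  + 223.16.0.0/12 (H2) depth=12
  + 43.156.17.176/28 (H1) depth=28
  + 43.156.0.0/18 (H1) depth=18
  + 223.16.0.0/12 (H1) depth=12
  lookup 223.16.4.67: bits 110111110001 walk d0:-→d1:H3→d2:-→d3:-→d4:-→d5:H2→d6:-→d7:-→d8:-→d9:-→d10:-→d11:-→d12:H1 -> H1
  lookup 216.1.208.82: bits 11011 walk d0:-→d1:H3→d2:-→d3:-→d4:-→d5:H2 -> H2
  - 223.16.0.0/12 clear@12
  + 43.156.16.0/20 (H2) depth=20
  lookup 43.156.16.5: bits 00101011100111000001000 walk d0:-→d1:-→d2:-→d3:-→d4:-→d5:-→d6:-→d7:-→d8:-→d9:-→d10:-→d11:-→d12:-→d13:-→d14:-→d15:-→d16:-→d17:-→d18:H1→d19:-→d20:H2→d21:-→d22:-→d23:- -> H2
  lookup 224.145.22.2: bits 1110 walk d0:-→d1:H3→d2:-→d3:-→d4:- -> H3
  + 239.181.56.0/21 (H1) depth=21
  lookup 205.215.190.66: bits 110 walk d0:-→d1:H3→d2:-→d3:- -> H3
  - 216.0.0.0/5 clear@5
  lookup 239.176.0.0: bits 1110111110110 walk d0:-→d1:H3→d2:-→d3:-→d4:-→d5:-→d6:-→d7:-→d8:-→d9:-→d10:-→d11:-→d12:H2→d13:- -> H2
  lookup 43.156.17.177: bits 00101011100111000001000110110 walk d0:-→d1:-→d2:-→d3:-→d4:-→d5:-→d6:-→d7:-→d8:-→d9:-→d10:-→d11:-→d12:-→d13:-→d14:-→d15:-→d16:-→d17:-→d18:H1→d19:-→d20:H2→d21:-→d22:-→d23:-→d24:-→d25:-→d26:-→d27:-→d28:H1→d29:- -> H1
  lookup 239.176.6.16: bits 1110111110110 walk d0:-→d1:H3→d2:-→d3:-→d4:-→d5:-→d6:-→d7:-→d8:-→d9:-→d10:-→d11:-→d12:H2→d13:- -> H2
  lookup 128.2.125.212: bits 1 walk d0:-→d1:H3 -> H3
  - 128.0.0.0/1 clear@1
  lookup 239.176.58.184: bits 1110111110110 walk d0:-→d1:-→d2:-→d3:-→d4:-→d5:-→d6:-→d7:-→d8:-→d9:-→d10:-→d11:-→d12:H2→d13:- -> H2
  + 239.128.0.0/10 (H2) depth=10

== LOOKUPS ==
["H3","H1","H1","H2","H2","H3","H3","H2","H1","H2","H3","H2"]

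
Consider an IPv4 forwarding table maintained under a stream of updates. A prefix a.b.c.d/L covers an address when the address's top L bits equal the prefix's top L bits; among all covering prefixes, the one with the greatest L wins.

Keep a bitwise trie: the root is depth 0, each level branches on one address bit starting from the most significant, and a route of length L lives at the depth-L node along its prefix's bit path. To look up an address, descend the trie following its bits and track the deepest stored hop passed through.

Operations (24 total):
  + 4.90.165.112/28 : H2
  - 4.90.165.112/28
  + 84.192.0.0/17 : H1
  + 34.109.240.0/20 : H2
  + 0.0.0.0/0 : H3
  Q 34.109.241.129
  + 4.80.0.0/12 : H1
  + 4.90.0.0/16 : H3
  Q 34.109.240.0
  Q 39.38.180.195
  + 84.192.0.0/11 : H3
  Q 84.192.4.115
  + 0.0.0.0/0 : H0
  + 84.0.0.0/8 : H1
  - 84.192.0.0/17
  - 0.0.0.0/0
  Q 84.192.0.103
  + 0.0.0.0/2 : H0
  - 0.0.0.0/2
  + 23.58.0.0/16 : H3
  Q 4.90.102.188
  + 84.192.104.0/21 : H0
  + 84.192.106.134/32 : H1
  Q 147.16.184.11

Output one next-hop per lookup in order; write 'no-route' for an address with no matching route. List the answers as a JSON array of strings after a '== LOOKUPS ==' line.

Trace:
  add 4.90.165.112/28 -> H2 at depth 28
  del 4.90.165.112/28 (clear depth 28)
  add 84.192.0.0/17 -> H1 at depth 17
  add 34.109.240.0/20 -> H2 at depth 20
  add 0.0.0.0/0 -> H3 at depth 0
  ? 34.109.241.129  path d0:H3→d1:-→d2:-→d3:-→d4:-→d5:-→d6:-→d7:-→d8:-→d9:-→d10:-→d11:-→d12:-→d13:-→d14:-→d15:-→d16:-→d17:-→d18:-→d19:-→d20:H2  best=H2
  add 4.80.0.0/12 -> H1 at depth 12
  add 4.90.0.0/16 -> H3 at depth 16
  ? 34.109.240.0  path d0:H3→d1:-→d2:-→d3:-→d4:-→d5:-→d6:-→d7:-→d8:-→d9:-→d10:-→d11:-→d12:-→d13:-→d14:-→d15:-→d16:-→d17:-→d18:-→d19:-→d20:H2  best=H2
  ? 39.38.180.195  path d0:H3→d1:-→d2:-→d3:-→d4:-→d5:-  best=H3
  add 84.192.0.0/11 -> H3 at depth 11
  ? 84.192.4.115  path d0:H3→d1:-→d2:-→d3:-→d4:-→d5:-→d6:-→d7:-→d8:-→d9:-→d10:-→d11:H3→d12:-→d13:-→d14:-→d15:-→d16:-→d17:H1  best=H1
  add 0.0.0.0/0 -> H0 at depth 0
  add 84.0.0.0/8 -> H1 at depth 8
  del 84.192.0.0/17 (clear depth 17)
  del 0.0.0.0/0 (clear depth 0)
  ? 84.192.0.103  path d0:-→d1:-→d2:-→d3:-→d4:-→d5:-→d6:-→d7:-→d8:H1→d9:-→d10:-→d11:H3→d12:-→d13:-→d14:-→d15:-→d16:-→d17:-  best=H3
  add 0.0.0.0/2 -> H0 at depth 2
  del 0.0.0.0/2 (clear depth 2)
  add 23.58.0.0/16 -> H3 at depth 16
  ? 4.90.102.188  path d0:-→d1:-→d2:-→d3:-→d4:-→d5:-→d6:-→d7:-→d8:-→d9:-→d10:-→d11:-→d12:H1→d13:-→d14:-→d15:-→d16:H3  best=H3
  add 84.192.104.0/21 -> H0 at depth 21
  add 84.192.106.134/32 -> H1 at depth 32
  ? 147.16.184.11  path d0:-  best=no-route

== LOOKUPS ==
["H2","H2","H3","H1","H3","H3","no-route"]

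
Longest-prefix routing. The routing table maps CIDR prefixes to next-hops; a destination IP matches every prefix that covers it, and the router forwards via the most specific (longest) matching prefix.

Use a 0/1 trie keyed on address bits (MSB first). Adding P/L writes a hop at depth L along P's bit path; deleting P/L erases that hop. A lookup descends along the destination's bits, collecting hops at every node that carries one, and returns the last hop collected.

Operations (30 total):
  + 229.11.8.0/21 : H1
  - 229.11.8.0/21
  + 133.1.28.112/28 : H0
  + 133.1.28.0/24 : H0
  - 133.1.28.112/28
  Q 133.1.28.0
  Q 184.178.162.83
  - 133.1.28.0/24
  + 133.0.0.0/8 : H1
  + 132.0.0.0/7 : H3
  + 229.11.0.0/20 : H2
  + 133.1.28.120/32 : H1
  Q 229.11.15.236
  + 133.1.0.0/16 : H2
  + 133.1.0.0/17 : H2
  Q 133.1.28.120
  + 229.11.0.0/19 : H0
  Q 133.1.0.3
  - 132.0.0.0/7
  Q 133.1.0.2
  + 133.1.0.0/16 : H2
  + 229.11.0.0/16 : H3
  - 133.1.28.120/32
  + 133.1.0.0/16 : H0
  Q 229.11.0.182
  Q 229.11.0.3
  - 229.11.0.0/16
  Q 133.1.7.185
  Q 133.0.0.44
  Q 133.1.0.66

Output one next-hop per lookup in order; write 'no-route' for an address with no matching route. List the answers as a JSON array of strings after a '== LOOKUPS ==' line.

Trace:
  + 229.11.8.0/21 (H1) depth=21
  del 229.11.8.0/21 (clear depth 21)
  + 133.1.28.112/28 (H0) depth=28
  + 133.1.28.0/24 (H0) depth=24
  del 133.1.28.112/28 (clear depth 28)
  ? 133.1.28.0  path d0:-→d1:-→d2:-→d3:-→d4:-→d5:-→d6:-→d7:-→d8:-→d9:-→d10:-→d11:-→d12:-→d13:-→d14:-→d15:-→d16:-→d17:-→d18:-→d19:-→d20:-→d21:-→d22:-→d23:-→d24:H0→d25:-  best=H0
  ? 184.178.162.83  path d0:-→d1:-→d2:-  best=no-route
  del 133.1.28.0/24 (clear depth 24)
  + 133.0.0.0/8 (H1) depth=8
  + 132.0.0.0/7 (H3) depth=7
  + 229.11.0.0/20 (H2) depth=20
  + 133.1.28.120/32 (H1) depth=32
  ? 229.11.15.236  path d0:-→d1:-→d2:-→d3:-→d4:-→d5:-→d6:-→d7:-→d8:-→d9:-→d10:-→d11:-→d12:-→d13:-→d14:-→d15:-→d16:-→d17:-→d18:-→d19:-→d20:H2→d21:-  best=H2
  + 133.1.0.0/16 (H2) depth=16
  + 133.1.0.0/17 (H2) depth=17
  ? 133.1.28.120  path d0:-→d1:-→d2:-→d3:-→d4:-→d5:-→d6:-→d7:H3→d8:H1→d9:-→d10:-→d11:-→d12:-→d13:-→d14:-→d15:-→d16:H2→d17:H2→d18:-→d19:-→d20:-→d21:-→d22:-→d23:-→d24:-→d25:-→d26:-→d27:-→d28:-→d29:-→d30:-→d31:-→d32:H1  best=H1
  + 229.11.0.0/19 (H0) depth=19
  ? 133.1.0.3  path d0:-→d1:-→d2:-→d3:-→d4:-→d5:-→d6:-→d7:H3→d8:H1→d9:-→d10:-→d11:-→d12:-→d13:-→d14:-→d15:-→d16:H2→d17:H2→d18:-→d19:-  best=H2
  del 132.0.0.0/7 (clear depth 7)
  ? 133.1.0.2  path d0:-→d1:-→d2:-→d3:-→d4:-→d5:-→d6:-→d7:-→d8:H1→d9:-→d10:-→d11:-→d12:-→d13:-→d14:-→d15:-→d16:H2→d17:H2→d18:-→d19:-  best=H2
  + 133.1.0.0/16 (H2) depth=16
  + 229.11.0.0/16 (H3) depth=16
  del 133.1.28.120/32 (clear depth 32)
  + 133.1.0.0/16 (H0) depth=16
  ? 229.11.0.182  path d0:-→d1:-→d2:-→d3:-→d4:-→d5:-→d6:-→d7:-→d8:-→d9:-→d10:-→d11:-→d12:-→d13:-→d14:-→d15:-→d16:H3→d17:-→d18:-→d19:H0→d20:H2  best=H2
  ? 229.11.0.3  path d0:-→d1:-→d2:-→d3:-→d4:-→d5:-→d6:-→d7:-→d8:-→d9:-→d10:-→d11:-→d12:-→d13:-→d14:-→d15:-→d16:H3→d17:-→d18:-→d19:H0→d20:H2  best=H2
  del 229.11.0.0/16 (clear depth 16)
  ? 133.1.7.185  path d0:-→d1:-→d2:-→d3:-→d4:-→d5:-→d6:-→d7:-→d8:H1→d9:-→d10:-→d11:-→d12:-→d13:-→d14:-→d15:-→d16:H0→d17:H2→d18:-→d19:-  best=H2
  ? 133.0.0.44  path d0:-→d1:-→d2:-→d3:-→d4:-→d5:-→d6:-→d7:-→d8:H1→d9:-→d10:-→d11:-→d12:-→d13:-→d14:-→d15:-  best=H1
  ? 133.1.0.66  path d0:-→d1:-→d2:-→d3:-→d4:-→d5:-→d6:-→d7:-→d8:H1→d9:-→d10:-→d11:-→d12:-→d13:-→d14:-→d15:-→d16:H0→d17:H2→d18:-→d19:-  best=H2

== LOOKUPS ==
["H0","no-route","H2","H1","H2","H2","H2","H2","H2","H1","H2"]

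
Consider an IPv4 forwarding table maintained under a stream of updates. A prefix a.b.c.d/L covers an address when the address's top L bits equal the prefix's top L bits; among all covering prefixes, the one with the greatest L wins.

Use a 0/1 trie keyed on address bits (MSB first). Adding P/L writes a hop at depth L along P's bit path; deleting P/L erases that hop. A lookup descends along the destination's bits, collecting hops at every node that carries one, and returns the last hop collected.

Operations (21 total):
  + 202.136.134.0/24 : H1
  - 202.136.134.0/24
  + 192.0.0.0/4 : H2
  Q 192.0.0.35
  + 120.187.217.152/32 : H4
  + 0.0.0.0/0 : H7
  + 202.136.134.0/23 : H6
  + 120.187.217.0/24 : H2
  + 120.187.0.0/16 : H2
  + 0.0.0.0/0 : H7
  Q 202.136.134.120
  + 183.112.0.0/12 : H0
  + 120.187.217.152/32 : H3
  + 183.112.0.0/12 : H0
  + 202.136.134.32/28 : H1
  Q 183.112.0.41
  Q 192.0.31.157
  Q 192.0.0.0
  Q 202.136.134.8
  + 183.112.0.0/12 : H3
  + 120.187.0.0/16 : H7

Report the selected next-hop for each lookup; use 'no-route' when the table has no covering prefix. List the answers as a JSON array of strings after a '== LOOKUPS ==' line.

Apply in order:
  add 202.136.134.0/24 -> H1 at depth 24
  - 202.136.134.0/24 clear@24
  add 192.0.0.0/4 -> H2 at depth 4
  ? 192.0.0.35  path d0:-→d1:-→d2:-→d3:-→d4:H2  best=H2
  add 120.187.217.152/32 -> H4 at depth 32
  add 0.0.0.0/0 -> H7 at depth 0
  add 202.136.134.0/23 -> H6 at depth 23
  add 120.187.217.0/24 -> H2 at depth 24
  add 120.187.0.0/16 -> H2 at depth 16
  add 0.0.0.0/0 -> H7 at depth 0
  ? 202.136.134.120  path d0:H7→d1:-→d2:-→d3:-→d4:H2→d5:-→d6:-→d7:-→d8:-→d9:-→d10:-→d11:-→d12:-→d13:-→d14:-→d15:-→d16:-→d17:-→d18:-→d19:-→d20:-→d21:-→d22:-→d23:H6→d24:-  best=H6
  add 183.112.0.0/12 -> H0 at depth 12
  add 120.187.217.152/32 -> H3 at depth 32
  add 183.112.0.0/12 -> H0 at depth 12
  add 202.136.134.32/28 -> H1 at depth 28
  ? 183.112.0.41  path d0:H7→d1:-→d2:-→d3:-→d4:-→d5:-→d6:-→d7:-→d8:-→d9:-→d10:-→d11:-→d12:H0  best=H0
  ? 192.0.31.157  path d0:H7→d1:-→d2:-→d3:-→d4:H2  best=H2
  ? 192.0.0.0  path d0:H7→d1:-→d2:-→d3:-→d4:H2  best=H2
  ? 202.136.134.8  path d0:H7→d1:-→d2:-→d3:-→d4:H2→d5:-→d6:-→d7:-→d8:-→d9:-→d10:-→d11:-→d12:-→d13:-→d14:-→d15:-→d16:-→d17:-→d18:-→d19:-→d20:-→d21:-→d22:-→d23:H6→d24:-→d25:-→d26:-  best=H6
  add 183.112.0.0/12 -> H3 at depth 12
  add 120.187.0.0/16 -> H7 at depth 16

== LOOKUPS ==
["H2","H6","H0","H2","H2","H6"]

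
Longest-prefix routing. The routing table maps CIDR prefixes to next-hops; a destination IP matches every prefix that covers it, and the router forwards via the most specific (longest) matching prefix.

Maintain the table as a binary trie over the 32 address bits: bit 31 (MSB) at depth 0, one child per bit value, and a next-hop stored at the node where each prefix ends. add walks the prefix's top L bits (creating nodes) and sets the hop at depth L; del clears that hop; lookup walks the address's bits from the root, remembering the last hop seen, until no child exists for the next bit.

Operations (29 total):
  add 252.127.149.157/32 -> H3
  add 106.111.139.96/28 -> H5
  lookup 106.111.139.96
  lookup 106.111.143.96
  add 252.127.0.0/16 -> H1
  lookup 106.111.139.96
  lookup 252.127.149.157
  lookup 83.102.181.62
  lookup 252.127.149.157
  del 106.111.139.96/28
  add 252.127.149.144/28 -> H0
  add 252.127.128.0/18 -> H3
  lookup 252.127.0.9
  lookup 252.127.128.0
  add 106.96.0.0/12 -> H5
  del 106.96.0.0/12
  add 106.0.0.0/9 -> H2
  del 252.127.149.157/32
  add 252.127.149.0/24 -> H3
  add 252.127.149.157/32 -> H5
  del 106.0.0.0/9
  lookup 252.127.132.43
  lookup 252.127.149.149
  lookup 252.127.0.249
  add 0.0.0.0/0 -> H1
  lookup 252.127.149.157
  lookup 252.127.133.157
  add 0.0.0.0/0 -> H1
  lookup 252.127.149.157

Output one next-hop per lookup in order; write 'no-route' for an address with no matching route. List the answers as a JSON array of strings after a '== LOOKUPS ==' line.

Process each operation:
  + 252.127.149.157/32 (H3) depth=32
  + 106.111.139.96/28 (H5) depth=28
  ? 106.111.139.96  path d0:-→d1:-→d2:-→d3:-→d4:-→d5:-→d6:-→d7:-→d8:-→d9:-→d10:-→d11:-→d12:-→d13:-→d14:-→d15:-→d16:-→d17:-→d18:-→d19:-→d20:-→d21:-→d22:-→d23:-→d24:-→d25:-→d26:-→d27:-→d28:H5  best=H5
  ? 106.111.143.96  path d0:-→d1:-→d2:-→d3:-→d4:-→d5:-→d6:-→d7:-→d8:-→d9:-→d10:-→d11:-→d12:-→d13:-→d14:-→d15:-→d16:-→d17:-→d18:-→d19:-→d20:-→d21:-  best=no-route
  + 252.127.0.0/16 (H1) depth=16
  ? 106.111.139.96  path d0:-→d1:-→d2:-→d3:-→d4:-→d5:-→d6:-→d7:-→d8:-→d9:-→d10:-→d11:-→d12:-→d13:-→d14:-→d15:-→d16:-→d17:-→d18:-→d19:-→d20:-→d21:-→d22:-→d23:-→d24:-→d25:-→d26:-→d27:-→d28:H5  best=H5
  ? 252.127.149.157  path d0:-→d1:-→d2:-→d3:-→d4:-→d5:-→d6:-→d7:-→d8:-→d9:-→d10:-→d11:-→d12:-→d13:-→d14:-→d15:-→d16:H1→d17:-→d18:-→d19:-→d20:-→d21:-→d22:-→d23:-→d24:-→d25:-→d26:-→d27:-→d28:-→d29:-→d30:-→d31:-→d32:H3  best=H3
  ? 83.102.181.62  path d0:-→d1:-→d2:-  best=no-route
  ? 252.127.149.157  path d0:-→d1:-→d2:-→d3:-→d4:-→d5:-→d6:-→d7:-→d8:-→d9:-→d10:-→d11:-→d12:-→d13:-→d14:-→d15:-→d16:H1→d17:-→d18:-→d19:-→d20:-→d21:-→d22:-→d23:-→d24:-→d25:-→d26:-→d27:-→d28:-→d29:-→d30:-→d31:-→d32:H3  best=H3
  - 106.111.139.96/28 clear@28
  + 252.127.149.144/28 (H0) depth=28
  + 252.127.128.0/18 (H3) depth=18
  ? 252.127.0.9  path d0:-→d1:-→d2:-→d3:-→d4:-→d5:-→d6:-→d7:-→d8:-→d9:-→d10:-→d11:-→d12:-→d13:-→d14:-→d15:-→d16:H1  best=H1
  ? 252.127.128.0  path d0:-→d1:-→d2:-→d3:-→d4:-→d5:-→d6:-→d7:-→d8:-→d9:-→d10:-→d11:-→d12:-→d13:-→d14:-→d15:-→d16:H1→d17:-→d18:H3→d19:-  best=H3
  + 106.96.0.0/12 (H5) depth=12
  - 106.96.0.0/12 clear@12
  + 106.0.0.0/9 (H2) depth=9
  - 252.127.149.157/32 clear@32
  + 252.127.149.0/24 (H3) depth=24
  + 252.127.149.157/32 (H5) depth=32
  - 106.0.0.0/9 clear@9
  ? 252.127.132.43  path d0:-→d1:-→d2:-→d3:-→d4:-→d5:-→d6:-→d7:-→d8:-→d9:-→d10:-→d11:-→d12:-→d13:-→d14:-→d15:-→d16:H1→d17:-→d18:H3→d19:-  best=H3
  ? 252.127.149.149  path d0:-→d1:-→d2:-→d3:-→d4:-→d5:-→d6:-→d7:-→d8:-→d9:-→d10:-→d11:-→d12:-→d13:-→d14:-→d15:-→d16:H1→d17:-→d18:H3→d19:-→d20:-→d21:-→d22:-→d23:-→d24:H3→d25:-→d26:-→d27:-→d28:H0  best=H0
  ? 252.127.0.249  path d0:-→d1:-→d2:-→d3:-→d4:-→d5:-→d6:-→d7:-→d8:-→d9:-→d10:-→d11:-→d12:-→d13:-→d14:-→d15:-→d16:H1  best=H1
  + 0.0.0.0/0 (H1) depth=0
  ? 252.127.149.157  path d0:H1→d1:-→d2:-→d3:-→d4:-→d5:-→d6:-→d7:-→d8:-→d9:-→d10:-→d11:-→d12:-→d13:-→d14:-→d15:-→d16:H1→d17:-→d18:H3→d19:-→d20:-→d21:-→d22:-→d23:-→d24:H3→d25:-→d26:-→d27:-→d28:H0→d29:-→d30:-→d31:-→d32:H5  best=H5
  ? 252.127.133.157  path d0:H1→d1:-→d2:-→d3:-→d4:-→d5:-→d6:-→d7:-→d8:-→d9:-→d10:-→d11:-→d12:-→d13:-→d14:-→d15:-→d16:H1→d17:-→d18:H3→d19:-  best=H3
  + 0.0.0.0/0 (H1) depth=0
  ? 252.127.149.157  path d0:H1→d1:-→d2:-→d3:-→d4:-→d5:-→d6:-→d7:-→d8:-→d9:-→d10:-→d11:-→d12:-→d13:-→d14:-→d15:-→d16:H1→d17:-→d18:H3→d19:-→d20:-→d21:-→d22:-→d23:-→d24:H3→d25:-→d26:-→d27:-→d28:H0→d29:-→d30:-→d31:-→d32:H5  best=H5

== LOOKUPS ==
["H5","no-route","H5","H3","no-route","H3","H1","H3","H3","H0","H1","H5","H3","H5"]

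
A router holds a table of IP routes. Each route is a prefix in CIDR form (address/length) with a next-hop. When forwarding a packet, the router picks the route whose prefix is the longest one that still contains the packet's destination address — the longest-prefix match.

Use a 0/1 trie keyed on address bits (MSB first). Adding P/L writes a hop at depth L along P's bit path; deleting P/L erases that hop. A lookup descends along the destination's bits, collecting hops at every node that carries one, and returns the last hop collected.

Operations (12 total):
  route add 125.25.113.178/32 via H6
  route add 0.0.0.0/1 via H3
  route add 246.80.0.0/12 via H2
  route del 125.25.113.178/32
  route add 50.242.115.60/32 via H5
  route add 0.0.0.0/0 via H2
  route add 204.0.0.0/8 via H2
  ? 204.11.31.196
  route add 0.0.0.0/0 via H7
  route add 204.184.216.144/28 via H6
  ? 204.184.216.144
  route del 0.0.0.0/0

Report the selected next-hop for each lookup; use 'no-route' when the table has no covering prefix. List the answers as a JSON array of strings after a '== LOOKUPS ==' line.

Process each operation:
  + 125.25.113.178/32 (H6) depth=32
  + 0.0.0.0/1 (H3) depth=1
  + 246.80.0.0/12 (H2) depth=12
  del 125.25.113.178/32 (clear depth 32)
  + 50.242.115.60/32 (H5) depth=32
  + 0.0.0.0/0 (H2) depth=0
  + 204.0.0.0/8 (H2) depth=8
  Q 204.11.31.196: descend 11001100 ; hops seen [H2,H2] ; pick H2
  + 0.0.0.0/0 (H7) depth=0
  + 204.184.216.144/28 (H6) depth=28
  Q 204.184.216.144: descend 1100110010111000110110001001 ; hops seen [H7,H2,H6] ; pick H6
  del 0.0.0.0/0 (clear depth 0)

== LOOKUPS ==
["H2","H6"]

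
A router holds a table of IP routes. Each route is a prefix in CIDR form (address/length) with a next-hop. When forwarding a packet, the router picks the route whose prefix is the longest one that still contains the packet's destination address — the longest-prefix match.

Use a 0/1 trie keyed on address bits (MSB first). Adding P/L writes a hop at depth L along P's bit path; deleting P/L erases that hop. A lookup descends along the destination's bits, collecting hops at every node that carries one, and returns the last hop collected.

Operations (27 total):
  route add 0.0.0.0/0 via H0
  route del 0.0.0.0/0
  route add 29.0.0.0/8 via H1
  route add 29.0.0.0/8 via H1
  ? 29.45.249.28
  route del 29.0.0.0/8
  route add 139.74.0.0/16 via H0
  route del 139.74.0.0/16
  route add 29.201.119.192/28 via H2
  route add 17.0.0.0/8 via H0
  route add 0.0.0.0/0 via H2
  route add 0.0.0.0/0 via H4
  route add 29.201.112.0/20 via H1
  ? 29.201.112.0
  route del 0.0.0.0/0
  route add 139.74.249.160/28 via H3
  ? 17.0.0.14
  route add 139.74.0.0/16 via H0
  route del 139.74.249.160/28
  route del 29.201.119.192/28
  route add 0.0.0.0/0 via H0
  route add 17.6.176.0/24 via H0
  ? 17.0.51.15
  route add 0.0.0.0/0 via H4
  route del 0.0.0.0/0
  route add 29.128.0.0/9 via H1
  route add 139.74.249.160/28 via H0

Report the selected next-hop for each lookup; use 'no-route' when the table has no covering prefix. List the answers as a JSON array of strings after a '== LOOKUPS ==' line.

Process each operation:
  + 0.0.0.0/0 (H0) depth=0
  - 0.0.0.0/0 clear@0
  + 29.0.0.0/8 (H1) depth=8
  + 29.0.0.0/8 (H1) depth=8
  ? 29.45.249.28  path d0:-→d1:-→d2:-→d3:-→d4:-→d5:-→d6:-→d7:-→d8:H1  best=H1
  - 29.0.0.0/8 clear@8
  + 139.74.0.0/16 (H0) depth=16
  - 139.74.0.0/16 clear@16
  + 29.201.119.192/28 (H2) depth=28
  + 17.0.0.0/8 (H0) depth=8
  + 0.0.0.0/0 (H2) depth=0
  + 0.0.0.0/0 (H4) depth=0
  + 29.201.112.0/20 (H1) depth=20
  ? 29.201.112.0  path d0:H4→d1:-→d2:-→d3:-→d4:-→d5:-→d6:-→d7:-→d8:-→d9:-→d10:-→d11:-→d12:-→d13:-→d14:-→d15:-→d16:-→d17:-→d18:-→d19:-→d20:H1→d21:-  best=H1
  - 0.0.0.0/0 clear@0
  + 139.74.249.160/28 (H3) depth=28
  ? 17.0.0.14  path d0:-→d1:-→d2:-→d3:-→d4:-→d5:-→d6:-→d7:-→d8:H0  best=H0
  + 139.74.0.0/16 (H0) depth=16
  - 139.74.249.160/28 clear@28
  - 29.201.119.192/28 clear@28
  + 0.0.0.0/0 (H0) depth=0
  + 17.6.176.0/24 (H0) depth=24
  ? 17.0.51.15  path d0:H0→d1:-→d2:-→d3:-→d4:-→d5:-→d6:-→d7:-→d8:H0→d9:-→d10:-→d11:-→d12:-→d13:-  best=H0
  + 0.0.0.0/0 (H4) depth=0
  - 0.0.0.0/0 clear@0
  + 29.128.0.0/9 (H1) depth=9
  + 139.74.249.160/28 (H0) depth=28

== LOOKUPS ==
["H1","H1","H0","H0"]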